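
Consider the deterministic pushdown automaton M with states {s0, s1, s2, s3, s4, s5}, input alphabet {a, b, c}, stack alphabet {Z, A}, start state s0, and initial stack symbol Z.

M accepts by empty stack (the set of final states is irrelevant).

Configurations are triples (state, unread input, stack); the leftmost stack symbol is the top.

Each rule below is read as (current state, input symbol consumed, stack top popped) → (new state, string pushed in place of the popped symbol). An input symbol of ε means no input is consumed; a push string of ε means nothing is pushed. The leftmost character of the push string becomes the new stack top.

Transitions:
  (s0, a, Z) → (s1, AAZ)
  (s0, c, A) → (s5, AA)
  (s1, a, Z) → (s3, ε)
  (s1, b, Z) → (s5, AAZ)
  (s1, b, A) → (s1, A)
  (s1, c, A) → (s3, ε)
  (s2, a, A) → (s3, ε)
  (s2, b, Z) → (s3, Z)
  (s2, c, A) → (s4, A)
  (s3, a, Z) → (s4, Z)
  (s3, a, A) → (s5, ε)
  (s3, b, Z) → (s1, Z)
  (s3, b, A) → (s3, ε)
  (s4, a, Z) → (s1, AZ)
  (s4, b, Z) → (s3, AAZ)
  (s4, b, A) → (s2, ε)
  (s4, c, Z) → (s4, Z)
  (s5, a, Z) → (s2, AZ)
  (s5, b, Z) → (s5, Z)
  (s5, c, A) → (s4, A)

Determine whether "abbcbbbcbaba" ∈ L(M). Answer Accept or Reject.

Accept

(s0, abbcbbbcbaba, Z)
  read a, top Z: go to s1, push AAZ → (s1, bbcbbbcbaba, AAZ)
  read b, top A: go to s1, push A → (s1, bcbbbcbaba, AAZ)
  read b, top A: go to s1, push A → (s1, cbbbcbaba, AAZ)
  read c, top A: go to s3, push ε → (s3, bbbcbaba, AZ)
  read b, top A: go to s3, push ε → (s3, bbcbaba, Z)
  read b, top Z: go to s1, push Z → (s1, bcbaba, Z)
  read b, top Z: go to s5, push AAZ → (s5, cbaba, AAZ)
  read c, top A: go to s4, push A → (s4, baba, AAZ)
  read b, top A: go to s2, push ε → (s2, aba, AZ)
  read a, top A: go to s3, push ε → (s3, ba, Z)
  read b, top Z: go to s1, push Z → (s1, a, Z)
  read a, top Z: go to s3, push ε → (s3, ε, ε)
All input consumed and the stack is empty.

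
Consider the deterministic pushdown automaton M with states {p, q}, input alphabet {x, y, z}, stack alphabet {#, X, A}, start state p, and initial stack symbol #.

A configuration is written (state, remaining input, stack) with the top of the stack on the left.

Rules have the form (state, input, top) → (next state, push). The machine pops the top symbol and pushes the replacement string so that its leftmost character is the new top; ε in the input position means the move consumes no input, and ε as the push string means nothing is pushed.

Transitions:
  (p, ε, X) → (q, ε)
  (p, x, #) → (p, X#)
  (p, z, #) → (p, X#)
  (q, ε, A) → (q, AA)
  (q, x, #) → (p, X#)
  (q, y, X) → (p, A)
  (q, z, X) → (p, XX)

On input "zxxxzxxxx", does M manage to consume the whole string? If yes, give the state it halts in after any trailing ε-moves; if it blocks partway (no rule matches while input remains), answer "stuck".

stuck

(p, zxxxzxxxx, #)
  read z, top #: go to p, push X# → (p, xxxzxxxx, X#)
  ε-move, top X: go to q, push ε → (q, xxxzxxxx, #)
  read x, top #: go to p, push X# → (p, xxzxxxx, X#)
  ε-move, top X: go to q, push ε → (q, xxzxxxx, #)
  read x, top #: go to p, push X# → (p, xzxxxx, X#)
  ε-move, top X: go to q, push ε → (q, xzxxxx, #)
  read x, top #: go to p, push X# → (p, zxxxx, X#)
  ε-move, top X: go to q, push ε → (q, zxxxx, #)
No transition for (q, z, top #); M blocks with input zxxxx remaining.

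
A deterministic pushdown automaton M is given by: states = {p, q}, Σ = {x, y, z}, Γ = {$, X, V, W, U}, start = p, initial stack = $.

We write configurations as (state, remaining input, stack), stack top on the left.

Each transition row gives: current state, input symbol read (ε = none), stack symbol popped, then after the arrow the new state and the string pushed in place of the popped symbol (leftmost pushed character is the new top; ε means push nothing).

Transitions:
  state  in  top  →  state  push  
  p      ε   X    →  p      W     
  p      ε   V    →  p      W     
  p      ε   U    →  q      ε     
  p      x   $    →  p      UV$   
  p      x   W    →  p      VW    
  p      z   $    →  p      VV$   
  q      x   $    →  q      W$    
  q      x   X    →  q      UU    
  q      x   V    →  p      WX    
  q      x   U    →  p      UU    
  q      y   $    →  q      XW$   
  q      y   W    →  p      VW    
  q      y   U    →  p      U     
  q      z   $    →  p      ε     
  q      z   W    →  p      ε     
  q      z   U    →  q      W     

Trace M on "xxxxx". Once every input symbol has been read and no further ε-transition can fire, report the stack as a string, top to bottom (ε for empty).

WWWWX$

(p, xxxxx, $)
  read x, top $: go to p, push UV$ → (p, xxxx, UV$)
  ε-move, top U: go to q, push ε → (q, xxxx, V$)
  read x, top V: go to p, push WX → (p, xxx, WX$)
  read x, top W: go to p, push VW → (p, xx, VWX$)
  ε-move, top V: go to p, push W → (p, xx, WWX$)
  read x, top W: go to p, push VW → (p, x, VWWX$)
  ε-move, top V: go to p, push W → (p, x, WWWX$)
  read x, top W: go to p, push VW → (p, ε, VWWWX$)
  ε-move, top V: go to p, push W → (p, ε, WWWWX$)
All input consumed in state p with stack WWWWX$.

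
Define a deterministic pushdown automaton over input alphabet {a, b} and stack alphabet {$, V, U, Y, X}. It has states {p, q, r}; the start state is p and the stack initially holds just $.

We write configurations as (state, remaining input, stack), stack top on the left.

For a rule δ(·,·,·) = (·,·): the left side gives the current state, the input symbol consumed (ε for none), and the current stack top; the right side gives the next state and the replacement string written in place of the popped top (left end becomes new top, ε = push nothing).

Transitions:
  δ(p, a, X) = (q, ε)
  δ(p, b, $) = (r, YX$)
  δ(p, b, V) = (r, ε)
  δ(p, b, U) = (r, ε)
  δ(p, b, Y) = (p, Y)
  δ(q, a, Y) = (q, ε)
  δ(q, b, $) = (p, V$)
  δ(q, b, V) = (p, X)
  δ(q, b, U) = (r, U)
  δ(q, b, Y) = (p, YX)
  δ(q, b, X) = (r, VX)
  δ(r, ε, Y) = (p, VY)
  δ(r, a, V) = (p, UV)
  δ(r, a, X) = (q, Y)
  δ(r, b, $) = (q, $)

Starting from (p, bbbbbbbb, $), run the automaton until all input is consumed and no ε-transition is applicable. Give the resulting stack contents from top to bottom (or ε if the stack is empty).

VYX$

(p, bbbbbbbb, $)
  read b, top $: go to r, push YX$ → (r, bbbbbbb, YX$)
  ε-move, top Y: go to p, push VY → (p, bbbbbbb, VYX$)
  read b, top V: go to r, push ε → (r, bbbbbb, YX$)
  ε-move, top Y: go to p, push VY → (p, bbbbbb, VYX$)
  read b, top V: go to r, push ε → (r, bbbbb, YX$)
  ε-move, top Y: go to p, push VY → (p, bbbbb, VYX$)
  read b, top V: go to r, push ε → (r, bbbb, YX$)
  ε-move, top Y: go to p, push VY → (p, bbbb, VYX$)
  read b, top V: go to r, push ε → (r, bbb, YX$)
  ε-move, top Y: go to p, push VY → (p, bbb, VYX$)
  read b, top V: go to r, push ε → (r, bb, YX$)
  ε-move, top Y: go to p, push VY → (p, bb, VYX$)
  read b, top V: go to r, push ε → (r, b, YX$)
  ε-move, top Y: go to p, push VY → (p, b, VYX$)
  read b, top V: go to r, push ε → (r, ε, YX$)
  ε-move, top Y: go to p, push VY → (p, ε, VYX$)
All input consumed in state p with stack VYX$.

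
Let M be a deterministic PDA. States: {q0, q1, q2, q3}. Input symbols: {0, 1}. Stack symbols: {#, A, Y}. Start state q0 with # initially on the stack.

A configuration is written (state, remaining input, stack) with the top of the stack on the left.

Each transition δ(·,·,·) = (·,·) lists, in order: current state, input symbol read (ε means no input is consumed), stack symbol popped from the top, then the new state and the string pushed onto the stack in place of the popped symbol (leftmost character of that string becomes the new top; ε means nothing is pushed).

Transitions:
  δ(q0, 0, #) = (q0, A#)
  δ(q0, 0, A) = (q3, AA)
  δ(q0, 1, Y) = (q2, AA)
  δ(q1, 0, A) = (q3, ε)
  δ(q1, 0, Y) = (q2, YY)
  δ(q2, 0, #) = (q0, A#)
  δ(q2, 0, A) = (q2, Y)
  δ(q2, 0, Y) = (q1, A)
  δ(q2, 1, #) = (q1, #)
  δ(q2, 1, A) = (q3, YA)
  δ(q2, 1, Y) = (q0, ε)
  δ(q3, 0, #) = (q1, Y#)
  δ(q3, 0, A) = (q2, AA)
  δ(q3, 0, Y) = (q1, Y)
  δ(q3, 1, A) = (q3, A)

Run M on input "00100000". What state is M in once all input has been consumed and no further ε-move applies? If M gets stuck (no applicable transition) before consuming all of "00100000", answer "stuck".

(q0, 00100000, #)
  read 0, top #: go to q0, push A# → (q0, 0100000, A#)
  read 0, top A: go to q3, push AA → (q3, 100000, AA#)
  read 1, top A: go to q3, push A → (q3, 00000, AA#)
  read 0, top A: go to q2, push AA → (q2, 0000, AAA#)
  read 0, top A: go to q2, push Y → (q2, 000, YAA#)
  read 0, top Y: go to q1, push A → (q1, 00, AAA#)
  read 0, top A: go to q3, push ε → (q3, 0, AA#)
  read 0, top A: go to q2, push AA → (q2, ε, AAA#)
All input consumed; M is in state q2.

q2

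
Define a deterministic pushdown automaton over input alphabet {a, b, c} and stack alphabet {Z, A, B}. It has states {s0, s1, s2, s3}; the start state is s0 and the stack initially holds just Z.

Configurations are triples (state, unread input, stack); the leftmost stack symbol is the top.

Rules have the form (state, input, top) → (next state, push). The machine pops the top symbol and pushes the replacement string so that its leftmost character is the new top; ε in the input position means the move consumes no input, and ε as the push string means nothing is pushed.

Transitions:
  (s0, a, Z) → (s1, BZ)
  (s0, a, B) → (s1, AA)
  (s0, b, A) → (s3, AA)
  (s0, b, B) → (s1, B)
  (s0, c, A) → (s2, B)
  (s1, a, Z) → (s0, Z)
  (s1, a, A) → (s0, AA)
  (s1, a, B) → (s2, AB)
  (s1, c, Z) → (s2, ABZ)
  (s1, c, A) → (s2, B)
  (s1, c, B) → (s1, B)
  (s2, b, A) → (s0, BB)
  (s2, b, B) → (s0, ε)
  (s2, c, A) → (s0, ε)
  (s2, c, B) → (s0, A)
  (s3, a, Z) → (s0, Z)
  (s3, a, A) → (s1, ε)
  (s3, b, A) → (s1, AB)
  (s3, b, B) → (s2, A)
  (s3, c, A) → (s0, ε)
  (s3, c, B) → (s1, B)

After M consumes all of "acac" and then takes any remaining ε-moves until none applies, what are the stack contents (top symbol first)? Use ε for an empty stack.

(s0, acac, Z)
  read a, top Z: go to s1, push BZ → (s1, cac, BZ)
  read c, top B: go to s1, push B → (s1, ac, BZ)
  read a, top B: go to s2, push AB → (s2, c, ABZ)
  read c, top A: go to s0, push ε → (s0, ε, BZ)
All input consumed in state s0 with stack BZ.

BZ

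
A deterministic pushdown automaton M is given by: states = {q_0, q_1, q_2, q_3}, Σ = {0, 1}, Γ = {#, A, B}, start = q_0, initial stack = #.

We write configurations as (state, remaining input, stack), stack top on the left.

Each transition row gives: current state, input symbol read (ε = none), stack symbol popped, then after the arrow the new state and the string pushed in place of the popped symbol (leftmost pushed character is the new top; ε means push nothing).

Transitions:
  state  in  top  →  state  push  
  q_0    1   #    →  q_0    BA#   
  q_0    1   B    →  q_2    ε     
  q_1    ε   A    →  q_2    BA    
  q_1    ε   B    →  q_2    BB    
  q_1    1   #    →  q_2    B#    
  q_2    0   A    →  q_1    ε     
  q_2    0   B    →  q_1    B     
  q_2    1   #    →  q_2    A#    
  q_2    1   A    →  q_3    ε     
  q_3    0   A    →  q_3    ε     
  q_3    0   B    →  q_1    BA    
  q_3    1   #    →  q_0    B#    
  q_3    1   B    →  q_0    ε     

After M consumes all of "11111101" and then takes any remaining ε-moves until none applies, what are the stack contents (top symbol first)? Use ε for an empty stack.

B#

(q_0, 11111101, #) ⊢ (q_0, 1111101, BA#) ⊢ (q_2, 111101, A#) ⊢ (q_3, 11101, #) ⊢ (q_0, 1101, B#) ⊢ (q_2, 101, #) ⊢ (q_2, 01, A#) ⊢ (q_1, 1, #) ⊢ (q_2, ε, B#)
All input consumed in state q_2 with stack B#.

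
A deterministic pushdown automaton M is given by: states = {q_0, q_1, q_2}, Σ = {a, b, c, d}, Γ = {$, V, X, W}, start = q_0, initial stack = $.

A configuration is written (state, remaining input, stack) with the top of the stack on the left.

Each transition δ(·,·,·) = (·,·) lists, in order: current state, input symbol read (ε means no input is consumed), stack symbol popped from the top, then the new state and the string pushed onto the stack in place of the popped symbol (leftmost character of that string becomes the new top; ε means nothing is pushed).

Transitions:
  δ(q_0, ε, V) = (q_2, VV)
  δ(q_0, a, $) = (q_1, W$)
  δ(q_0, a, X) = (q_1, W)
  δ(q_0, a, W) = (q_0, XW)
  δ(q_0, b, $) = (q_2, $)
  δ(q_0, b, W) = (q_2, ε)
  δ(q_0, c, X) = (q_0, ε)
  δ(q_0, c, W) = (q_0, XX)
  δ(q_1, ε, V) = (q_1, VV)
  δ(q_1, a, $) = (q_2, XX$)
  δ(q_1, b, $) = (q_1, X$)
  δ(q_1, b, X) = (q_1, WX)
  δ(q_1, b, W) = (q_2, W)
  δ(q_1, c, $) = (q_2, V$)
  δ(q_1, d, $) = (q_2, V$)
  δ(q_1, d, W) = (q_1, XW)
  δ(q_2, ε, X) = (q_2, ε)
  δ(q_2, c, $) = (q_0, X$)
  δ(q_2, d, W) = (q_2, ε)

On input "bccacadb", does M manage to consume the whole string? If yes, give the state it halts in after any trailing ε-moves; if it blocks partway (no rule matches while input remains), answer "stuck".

(q_0, bccacadb, $)
  read b, top $: go to q_2, push $ → (q_2, ccacadb, $)
  read c, top $: go to q_0, push X$ → (q_0, cacadb, X$)
  read c, top X: go to q_0, push ε → (q_0, acadb, $)
  read a, top $: go to q_1, push W$ → (q_1, cadb, W$)
No transition for (q_1, c, top W); M blocks with input cadb remaining.

stuck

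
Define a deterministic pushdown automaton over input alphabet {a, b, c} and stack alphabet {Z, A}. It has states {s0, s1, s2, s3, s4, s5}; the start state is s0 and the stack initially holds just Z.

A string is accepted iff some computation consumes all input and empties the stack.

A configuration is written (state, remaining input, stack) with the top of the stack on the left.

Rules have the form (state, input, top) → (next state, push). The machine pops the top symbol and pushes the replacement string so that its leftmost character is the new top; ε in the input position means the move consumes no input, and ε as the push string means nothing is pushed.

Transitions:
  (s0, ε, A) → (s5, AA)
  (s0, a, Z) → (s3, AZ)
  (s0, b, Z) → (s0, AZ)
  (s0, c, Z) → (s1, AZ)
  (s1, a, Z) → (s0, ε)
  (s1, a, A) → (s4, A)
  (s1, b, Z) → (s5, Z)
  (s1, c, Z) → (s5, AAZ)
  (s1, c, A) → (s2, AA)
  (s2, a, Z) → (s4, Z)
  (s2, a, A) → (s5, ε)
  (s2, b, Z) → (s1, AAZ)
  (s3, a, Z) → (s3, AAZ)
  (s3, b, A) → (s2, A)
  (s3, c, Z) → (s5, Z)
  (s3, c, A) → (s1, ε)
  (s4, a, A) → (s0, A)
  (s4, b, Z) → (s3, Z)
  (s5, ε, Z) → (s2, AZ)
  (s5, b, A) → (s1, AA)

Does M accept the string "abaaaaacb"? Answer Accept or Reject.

(s0, abaaaaacb, Z) ⊢ (s3, baaaaacb, AZ) ⊢ (s2, aaaaacb, AZ) ⊢ (s5, aaaacb, Z) ⊢ (s2, aaaacb, AZ) ⊢ (s5, aaacb, Z) ⊢ (s2, aaacb, AZ) ⊢ (s5, aacb, Z) ⊢ (s2, aacb, AZ) ⊢ (s5, acb, Z) ⊢ (s2, acb, AZ) ⊢ (s5, cb, Z) ⊢ (s2, cb, AZ)
No transition applies at (s2, cb, AZ); input not fully consumed.

Reject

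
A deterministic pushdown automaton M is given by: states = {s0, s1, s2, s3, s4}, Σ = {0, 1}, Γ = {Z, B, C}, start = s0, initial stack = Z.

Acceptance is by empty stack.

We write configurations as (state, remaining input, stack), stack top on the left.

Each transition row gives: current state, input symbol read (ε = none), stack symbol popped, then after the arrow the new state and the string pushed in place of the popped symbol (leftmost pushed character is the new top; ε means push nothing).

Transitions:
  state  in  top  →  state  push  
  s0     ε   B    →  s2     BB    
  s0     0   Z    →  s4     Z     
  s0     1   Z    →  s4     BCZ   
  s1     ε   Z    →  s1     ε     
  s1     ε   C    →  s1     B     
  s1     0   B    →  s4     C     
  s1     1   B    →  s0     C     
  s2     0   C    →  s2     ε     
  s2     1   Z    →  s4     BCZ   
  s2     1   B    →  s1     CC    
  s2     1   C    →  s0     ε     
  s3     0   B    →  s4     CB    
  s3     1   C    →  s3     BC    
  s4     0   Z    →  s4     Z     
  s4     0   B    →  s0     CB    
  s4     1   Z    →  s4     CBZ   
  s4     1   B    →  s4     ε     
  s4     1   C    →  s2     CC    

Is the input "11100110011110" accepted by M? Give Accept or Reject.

(s0, 11100110011110, Z)
  read 1, top Z: go to s4, push BCZ → (s4, 1100110011110, BCZ)
  read 1, top B: go to s4, push ε → (s4, 100110011110, CZ)
  read 1, top C: go to s2, push CC → (s2, 00110011110, CCZ)
  read 0, top C: go to s2, push ε → (s2, 0110011110, CZ)
  read 0, top C: go to s2, push ε → (s2, 110011110, Z)
  read 1, top Z: go to s4, push BCZ → (s4, 10011110, BCZ)
  read 1, top B: go to s4, push ε → (s4, 0011110, CZ)
No transition applies at (s4, 0011110, CZ); input not fully consumed.

Reject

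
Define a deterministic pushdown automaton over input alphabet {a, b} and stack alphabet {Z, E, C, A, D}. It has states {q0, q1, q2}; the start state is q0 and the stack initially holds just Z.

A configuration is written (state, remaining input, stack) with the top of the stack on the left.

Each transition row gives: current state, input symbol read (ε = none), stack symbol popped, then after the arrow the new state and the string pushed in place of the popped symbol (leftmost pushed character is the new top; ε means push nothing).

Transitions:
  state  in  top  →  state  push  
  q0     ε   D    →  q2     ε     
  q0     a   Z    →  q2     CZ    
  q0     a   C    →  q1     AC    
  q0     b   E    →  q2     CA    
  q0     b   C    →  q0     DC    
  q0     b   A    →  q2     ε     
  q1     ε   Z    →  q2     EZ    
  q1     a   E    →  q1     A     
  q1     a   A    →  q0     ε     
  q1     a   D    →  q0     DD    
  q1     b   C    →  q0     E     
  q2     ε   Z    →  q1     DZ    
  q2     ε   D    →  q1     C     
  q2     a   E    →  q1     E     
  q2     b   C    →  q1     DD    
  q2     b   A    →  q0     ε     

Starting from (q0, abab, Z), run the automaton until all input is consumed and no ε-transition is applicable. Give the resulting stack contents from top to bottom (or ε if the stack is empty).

(q0, abab, Z) ⊢ (q2, bab, CZ) ⊢ (q1, ab, DDZ) ⊢ (q0, b, DDDZ) ⊢ (q2, b, DDZ) ⊢ (q1, b, CDZ) ⊢ (q0, ε, EDZ)
All input consumed in state q0 with stack EDZ.

EDZ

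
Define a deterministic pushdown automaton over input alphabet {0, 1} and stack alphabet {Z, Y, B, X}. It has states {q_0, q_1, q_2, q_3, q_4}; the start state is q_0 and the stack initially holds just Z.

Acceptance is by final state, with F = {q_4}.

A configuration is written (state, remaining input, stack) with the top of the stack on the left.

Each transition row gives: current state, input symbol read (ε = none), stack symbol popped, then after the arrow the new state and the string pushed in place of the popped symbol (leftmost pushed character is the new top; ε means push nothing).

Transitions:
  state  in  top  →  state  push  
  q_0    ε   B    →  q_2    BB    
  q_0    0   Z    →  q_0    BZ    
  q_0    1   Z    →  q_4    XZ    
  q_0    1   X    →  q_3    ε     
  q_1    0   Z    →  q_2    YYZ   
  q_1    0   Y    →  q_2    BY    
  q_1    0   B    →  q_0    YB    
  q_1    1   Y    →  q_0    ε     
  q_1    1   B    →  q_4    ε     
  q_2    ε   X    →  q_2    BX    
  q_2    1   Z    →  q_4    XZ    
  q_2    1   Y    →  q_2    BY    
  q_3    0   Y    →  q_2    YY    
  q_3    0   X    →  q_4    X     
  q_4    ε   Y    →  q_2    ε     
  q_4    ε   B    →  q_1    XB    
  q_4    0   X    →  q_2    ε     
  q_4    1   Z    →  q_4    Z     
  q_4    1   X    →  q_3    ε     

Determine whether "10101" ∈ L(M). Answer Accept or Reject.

(q_0, 10101, Z)
  read 1, top Z: go to q_4, push XZ → (q_4, 0101, XZ)
  read 0, top X: go to q_2, push ε → (q_2, 101, Z)
  read 1, top Z: go to q_4, push XZ → (q_4, 01, XZ)
  read 0, top X: go to q_2, push ε → (q_2, 1, Z)
  read 1, top Z: go to q_4, push XZ → (q_4, ε, XZ)
All input consumed; state q_4 ∈ F.

Accept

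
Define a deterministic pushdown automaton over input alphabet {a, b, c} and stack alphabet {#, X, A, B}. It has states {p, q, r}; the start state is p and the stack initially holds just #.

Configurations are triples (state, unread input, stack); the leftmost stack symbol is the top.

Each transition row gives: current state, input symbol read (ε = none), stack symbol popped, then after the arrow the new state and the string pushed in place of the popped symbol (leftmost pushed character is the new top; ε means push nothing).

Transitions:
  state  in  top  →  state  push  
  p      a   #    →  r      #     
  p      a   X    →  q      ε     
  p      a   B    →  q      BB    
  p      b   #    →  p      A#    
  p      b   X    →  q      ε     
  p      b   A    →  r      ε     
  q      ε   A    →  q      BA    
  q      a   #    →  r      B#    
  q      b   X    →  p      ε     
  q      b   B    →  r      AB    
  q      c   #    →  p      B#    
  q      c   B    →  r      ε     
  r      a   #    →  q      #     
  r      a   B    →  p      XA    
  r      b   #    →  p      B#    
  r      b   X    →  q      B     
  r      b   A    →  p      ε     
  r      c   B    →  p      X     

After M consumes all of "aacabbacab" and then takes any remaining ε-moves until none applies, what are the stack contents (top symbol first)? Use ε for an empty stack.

(p, aacabbacab, #) ⊢ (r, acabbacab, #) ⊢ (q, cabbacab, #) ⊢ (p, abbacab, B#) ⊢ (q, bbacab, BB#) ⊢ (r, bacab, ABB#) ⊢ (p, acab, BB#) ⊢ (q, cab, BBB#) ⊢ (r, ab, BB#) ⊢ (p, b, XAB#) ⊢ (q, ε, AB#) ⊢ (q, ε, BAB#)
All input consumed in state q with stack BAB#.

BAB#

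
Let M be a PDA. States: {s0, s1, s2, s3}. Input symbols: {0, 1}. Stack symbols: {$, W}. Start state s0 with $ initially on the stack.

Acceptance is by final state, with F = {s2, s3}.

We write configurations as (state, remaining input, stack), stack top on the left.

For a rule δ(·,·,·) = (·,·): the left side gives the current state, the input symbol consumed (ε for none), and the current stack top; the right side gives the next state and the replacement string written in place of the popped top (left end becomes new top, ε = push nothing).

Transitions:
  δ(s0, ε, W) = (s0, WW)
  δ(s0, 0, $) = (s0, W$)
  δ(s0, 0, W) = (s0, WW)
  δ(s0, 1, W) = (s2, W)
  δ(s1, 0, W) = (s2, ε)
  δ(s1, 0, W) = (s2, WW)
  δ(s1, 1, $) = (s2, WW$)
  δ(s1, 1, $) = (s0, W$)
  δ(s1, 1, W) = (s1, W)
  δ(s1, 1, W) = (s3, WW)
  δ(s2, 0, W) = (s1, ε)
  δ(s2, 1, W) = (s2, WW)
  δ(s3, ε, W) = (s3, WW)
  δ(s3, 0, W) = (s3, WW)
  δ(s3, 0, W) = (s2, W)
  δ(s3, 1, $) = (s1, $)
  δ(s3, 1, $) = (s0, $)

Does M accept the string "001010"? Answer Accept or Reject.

One accepting computation: (s0, 001010, $) ⊢ (s0, 01010, W$) ⊢ (s0, 1010, WW$) ⊢ (s2, 010, WW$) ⊢ (s1, 10, W$) ⊢ (s1, 0, W$) ⊢ (s2, ε, $)
All input consumed and state s2 ∈ F.

Accept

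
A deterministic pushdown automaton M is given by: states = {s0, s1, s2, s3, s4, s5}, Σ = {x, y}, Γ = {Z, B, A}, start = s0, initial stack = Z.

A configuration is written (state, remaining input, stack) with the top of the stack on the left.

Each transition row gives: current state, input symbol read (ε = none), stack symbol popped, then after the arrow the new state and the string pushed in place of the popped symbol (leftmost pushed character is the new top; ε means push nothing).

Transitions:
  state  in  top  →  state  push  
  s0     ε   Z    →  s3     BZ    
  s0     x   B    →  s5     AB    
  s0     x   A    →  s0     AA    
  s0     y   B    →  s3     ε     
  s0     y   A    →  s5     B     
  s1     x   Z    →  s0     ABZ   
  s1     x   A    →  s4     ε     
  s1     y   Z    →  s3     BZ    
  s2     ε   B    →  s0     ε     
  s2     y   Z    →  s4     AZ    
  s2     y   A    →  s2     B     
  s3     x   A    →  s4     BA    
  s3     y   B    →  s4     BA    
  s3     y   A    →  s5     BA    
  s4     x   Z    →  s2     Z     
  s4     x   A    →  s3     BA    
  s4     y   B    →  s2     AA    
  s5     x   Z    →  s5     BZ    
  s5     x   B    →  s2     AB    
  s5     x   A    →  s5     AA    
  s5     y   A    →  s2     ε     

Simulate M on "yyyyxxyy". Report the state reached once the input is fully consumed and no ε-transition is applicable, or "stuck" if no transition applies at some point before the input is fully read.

(s0, yyyyxxyy, Z)
  ε-move, top Z: go to s3, push BZ → (s3, yyyyxxyy, BZ)
  read y, top B: go to s4, push BA → (s4, yyyxxyy, BAZ)
  read y, top B: go to s2, push AA → (s2, yyxxyy, AAAZ)
  read y, top A: go to s2, push B → (s2, yxxyy, BAAZ)
  ε-move, top B: go to s0, push ε → (s0, yxxyy, AAZ)
  read y, top A: go to s5, push B → (s5, xxyy, BAZ)
  read x, top B: go to s2, push AB → (s2, xyy, ABAZ)
No transition for (s2, x, top A); M blocks with input xyy remaining.

stuck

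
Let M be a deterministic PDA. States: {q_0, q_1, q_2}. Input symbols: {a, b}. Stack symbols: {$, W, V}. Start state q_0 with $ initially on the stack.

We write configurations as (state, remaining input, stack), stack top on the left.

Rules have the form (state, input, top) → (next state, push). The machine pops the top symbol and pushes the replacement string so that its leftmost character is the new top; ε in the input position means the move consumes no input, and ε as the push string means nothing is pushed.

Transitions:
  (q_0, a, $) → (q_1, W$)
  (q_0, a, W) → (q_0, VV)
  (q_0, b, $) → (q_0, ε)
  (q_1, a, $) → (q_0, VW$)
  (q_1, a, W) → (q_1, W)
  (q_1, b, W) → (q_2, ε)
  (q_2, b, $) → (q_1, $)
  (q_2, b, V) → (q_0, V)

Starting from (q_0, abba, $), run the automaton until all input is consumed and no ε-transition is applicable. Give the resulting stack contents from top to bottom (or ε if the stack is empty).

(q_0, abba, $)
  read a, top $: go to q_1, push W$ → (q_1, bba, W$)
  read b, top W: go to q_2, push ε → (q_2, ba, $)
  read b, top $: go to q_1, push $ → (q_1, a, $)
  read a, top $: go to q_0, push VW$ → (q_0, ε, VW$)
All input consumed in state q_0 with stack VW$.

VW$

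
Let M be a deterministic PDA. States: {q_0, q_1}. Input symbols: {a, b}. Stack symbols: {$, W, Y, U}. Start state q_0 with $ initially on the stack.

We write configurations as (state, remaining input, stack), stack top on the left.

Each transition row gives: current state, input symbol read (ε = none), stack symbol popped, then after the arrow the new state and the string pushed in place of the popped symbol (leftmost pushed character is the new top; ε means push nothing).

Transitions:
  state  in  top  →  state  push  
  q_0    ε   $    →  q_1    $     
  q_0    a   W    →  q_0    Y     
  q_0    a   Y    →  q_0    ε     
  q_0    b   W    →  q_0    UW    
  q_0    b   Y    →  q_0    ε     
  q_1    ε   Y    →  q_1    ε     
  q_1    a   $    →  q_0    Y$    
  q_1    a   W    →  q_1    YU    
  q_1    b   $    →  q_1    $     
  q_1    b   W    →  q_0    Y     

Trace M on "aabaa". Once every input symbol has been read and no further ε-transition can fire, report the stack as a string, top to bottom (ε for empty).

(q_0, aabaa, $)
  ε-move, top $: go to q_1, push $ → (q_1, aabaa, $)
  read a, top $: go to q_0, push Y$ → (q_0, abaa, Y$)
  read a, top Y: go to q_0, push ε → (q_0, baa, $)
  ε-move, top $: go to q_1, push $ → (q_1, baa, $)
  read b, top $: go to q_1, push $ → (q_1, aa, $)
  read a, top $: go to q_0, push Y$ → (q_0, a, Y$)
  read a, top Y: go to q_0, push ε → (q_0, ε, $)
  ε-move, top $: go to q_1, push $ → (q_1, ε, $)
All input consumed in state q_1 with stack $.

$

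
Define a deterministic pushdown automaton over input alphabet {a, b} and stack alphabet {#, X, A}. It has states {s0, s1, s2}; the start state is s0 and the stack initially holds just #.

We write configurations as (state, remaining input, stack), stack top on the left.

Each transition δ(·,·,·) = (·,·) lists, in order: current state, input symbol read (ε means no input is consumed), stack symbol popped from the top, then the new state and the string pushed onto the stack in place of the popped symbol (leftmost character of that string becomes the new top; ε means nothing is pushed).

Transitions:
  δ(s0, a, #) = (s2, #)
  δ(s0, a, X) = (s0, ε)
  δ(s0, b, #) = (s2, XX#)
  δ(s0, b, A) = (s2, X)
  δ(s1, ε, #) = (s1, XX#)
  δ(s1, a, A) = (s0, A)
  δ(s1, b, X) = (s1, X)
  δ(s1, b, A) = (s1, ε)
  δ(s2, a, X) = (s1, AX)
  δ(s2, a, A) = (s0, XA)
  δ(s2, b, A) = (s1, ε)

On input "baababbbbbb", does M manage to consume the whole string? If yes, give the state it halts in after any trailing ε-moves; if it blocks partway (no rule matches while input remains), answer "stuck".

(s0, baababbbbbb, #) ⊢ (s2, aababbbbbb, XX#) ⊢ (s1, ababbbbbb, AXX#) ⊢ (s0, babbbbbb, AXX#) ⊢ (s2, abbbbbb, XXX#) ⊢ (s1, bbbbbb, AXXX#) ⊢ (s1, bbbbb, XXX#) ⊢ (s1, bbbb, XXX#) ⊢ (s1, bbb, XXX#) ⊢ (s1, bb, XXX#) ⊢ (s1, b, XXX#) ⊢ (s1, ε, XXX#)
All input consumed; M is in state s1.

s1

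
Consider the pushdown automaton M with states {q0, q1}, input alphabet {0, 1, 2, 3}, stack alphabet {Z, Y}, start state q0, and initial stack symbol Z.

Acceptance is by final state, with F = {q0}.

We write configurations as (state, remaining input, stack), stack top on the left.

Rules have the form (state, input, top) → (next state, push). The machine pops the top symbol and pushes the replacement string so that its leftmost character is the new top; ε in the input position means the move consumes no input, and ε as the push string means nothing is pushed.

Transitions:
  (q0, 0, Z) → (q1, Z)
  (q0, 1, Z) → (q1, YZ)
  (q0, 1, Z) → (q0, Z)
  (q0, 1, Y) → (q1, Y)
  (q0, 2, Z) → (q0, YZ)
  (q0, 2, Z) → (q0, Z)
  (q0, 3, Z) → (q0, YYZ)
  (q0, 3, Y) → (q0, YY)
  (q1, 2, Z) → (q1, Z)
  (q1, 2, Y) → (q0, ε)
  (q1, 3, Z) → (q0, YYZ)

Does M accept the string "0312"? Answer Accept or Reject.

Accept

One accepting computation: (q0, 0312, Z) ⊢ (q1, 312, Z) ⊢ (q0, 12, YYZ) ⊢ (q1, 2, YYZ) ⊢ (q0, ε, YZ)
All input consumed and state q0 ∈ F.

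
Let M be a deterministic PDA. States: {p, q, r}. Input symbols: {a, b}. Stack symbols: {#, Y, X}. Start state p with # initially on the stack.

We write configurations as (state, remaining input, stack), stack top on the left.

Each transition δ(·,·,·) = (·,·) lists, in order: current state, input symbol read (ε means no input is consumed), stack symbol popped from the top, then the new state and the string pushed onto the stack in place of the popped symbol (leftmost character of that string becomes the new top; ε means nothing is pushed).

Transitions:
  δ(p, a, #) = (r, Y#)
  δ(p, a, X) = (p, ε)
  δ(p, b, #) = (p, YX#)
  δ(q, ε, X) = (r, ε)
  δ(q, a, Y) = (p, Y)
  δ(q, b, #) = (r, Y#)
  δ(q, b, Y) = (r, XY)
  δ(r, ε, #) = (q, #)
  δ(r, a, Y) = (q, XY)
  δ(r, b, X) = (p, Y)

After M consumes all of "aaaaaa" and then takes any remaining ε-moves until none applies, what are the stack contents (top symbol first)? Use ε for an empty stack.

Y#

(p, aaaaaa, #)
  read a, top #: go to r, push Y# → (r, aaaaa, Y#)
  read a, top Y: go to q, push XY → (q, aaaa, XY#)
  ε-move, top X: go to r, push ε → (r, aaaa, Y#)
  read a, top Y: go to q, push XY → (q, aaa, XY#)
  ε-move, top X: go to r, push ε → (r, aaa, Y#)
  read a, top Y: go to q, push XY → (q, aa, XY#)
  ε-move, top X: go to r, push ε → (r, aa, Y#)
  read a, top Y: go to q, push XY → (q, a, XY#)
  ε-move, top X: go to r, push ε → (r, a, Y#)
  read a, top Y: go to q, push XY → (q, ε, XY#)
  ε-move, top X: go to r, push ε → (r, ε, Y#)
All input consumed in state r with stack Y#.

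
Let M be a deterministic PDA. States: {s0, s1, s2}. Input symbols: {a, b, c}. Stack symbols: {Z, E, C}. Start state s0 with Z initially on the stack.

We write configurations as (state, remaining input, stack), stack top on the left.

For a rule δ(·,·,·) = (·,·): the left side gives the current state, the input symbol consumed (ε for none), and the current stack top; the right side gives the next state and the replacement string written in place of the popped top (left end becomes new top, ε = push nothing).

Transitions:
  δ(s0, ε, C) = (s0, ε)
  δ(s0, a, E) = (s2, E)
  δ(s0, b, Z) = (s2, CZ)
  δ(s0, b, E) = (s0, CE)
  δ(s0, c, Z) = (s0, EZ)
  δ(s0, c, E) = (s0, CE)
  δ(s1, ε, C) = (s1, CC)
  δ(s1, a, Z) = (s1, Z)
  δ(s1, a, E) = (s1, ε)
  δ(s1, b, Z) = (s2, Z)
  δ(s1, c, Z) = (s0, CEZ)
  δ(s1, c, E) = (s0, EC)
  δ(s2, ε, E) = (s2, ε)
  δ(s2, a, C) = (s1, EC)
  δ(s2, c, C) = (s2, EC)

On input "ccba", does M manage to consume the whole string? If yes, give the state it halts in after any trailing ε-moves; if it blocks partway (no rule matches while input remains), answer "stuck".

(s0, ccba, Z)
  read c, top Z: go to s0, push EZ → (s0, cba, EZ)
  read c, top E: go to s0, push CE → (s0, ba, CEZ)
  ε-move, top C: go to s0, push ε → (s0, ba, EZ)
  read b, top E: go to s0, push CE → (s0, a, CEZ)
  ε-move, top C: go to s0, push ε → (s0, a, EZ)
  read a, top E: go to s2, push E → (s2, ε, EZ)
  ε-move, top E: go to s2, push ε → (s2, ε, Z)
All input consumed; M is in state s2.

s2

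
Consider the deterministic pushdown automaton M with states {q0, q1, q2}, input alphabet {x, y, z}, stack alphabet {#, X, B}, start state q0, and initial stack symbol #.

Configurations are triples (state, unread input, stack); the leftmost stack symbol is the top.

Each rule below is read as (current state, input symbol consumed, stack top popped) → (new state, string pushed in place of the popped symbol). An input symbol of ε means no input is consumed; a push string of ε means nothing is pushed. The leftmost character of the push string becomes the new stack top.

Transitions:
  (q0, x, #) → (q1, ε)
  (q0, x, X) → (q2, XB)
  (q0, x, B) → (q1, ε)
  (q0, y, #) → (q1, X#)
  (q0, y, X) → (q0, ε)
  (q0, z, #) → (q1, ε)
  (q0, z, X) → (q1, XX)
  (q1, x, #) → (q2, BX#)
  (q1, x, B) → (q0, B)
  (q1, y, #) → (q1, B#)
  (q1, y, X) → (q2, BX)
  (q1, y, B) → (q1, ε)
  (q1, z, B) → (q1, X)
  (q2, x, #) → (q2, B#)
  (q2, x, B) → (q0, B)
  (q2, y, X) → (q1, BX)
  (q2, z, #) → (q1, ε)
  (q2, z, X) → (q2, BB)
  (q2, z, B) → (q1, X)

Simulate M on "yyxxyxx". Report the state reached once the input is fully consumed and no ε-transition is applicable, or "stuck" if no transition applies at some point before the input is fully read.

(q0, yyxxyxx, #)
  read y, top #: go to q1, push X# → (q1, yxxyxx, X#)
  read y, top X: go to q2, push BX → (q2, xxyxx, BX#)
  read x, top B: go to q0, push B → (q0, xyxx, BX#)
  read x, top B: go to q1, push ε → (q1, yxx, X#)
  read y, top X: go to q2, push BX → (q2, xx, BX#)
  read x, top B: go to q0, push B → (q0, x, BX#)
  read x, top B: go to q1, push ε → (q1, ε, X#)
All input consumed; M is in state q1.

q1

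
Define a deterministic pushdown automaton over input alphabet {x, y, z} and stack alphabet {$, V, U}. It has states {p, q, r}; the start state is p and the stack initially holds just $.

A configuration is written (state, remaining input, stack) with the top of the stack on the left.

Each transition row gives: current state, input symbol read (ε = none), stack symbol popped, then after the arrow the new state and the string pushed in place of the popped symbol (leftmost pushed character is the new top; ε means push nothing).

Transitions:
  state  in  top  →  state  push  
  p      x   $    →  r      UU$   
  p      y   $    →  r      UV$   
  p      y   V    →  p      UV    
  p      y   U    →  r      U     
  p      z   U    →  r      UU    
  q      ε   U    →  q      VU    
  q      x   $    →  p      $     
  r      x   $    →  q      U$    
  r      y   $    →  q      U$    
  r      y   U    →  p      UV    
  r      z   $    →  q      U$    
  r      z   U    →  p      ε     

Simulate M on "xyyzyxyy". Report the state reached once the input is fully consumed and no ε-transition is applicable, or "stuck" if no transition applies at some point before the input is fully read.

stuck

(p, xyyzyxyy, $)
  read x, top $: go to r, push UU$ → (r, yyzyxyy, UU$)
  read y, top U: go to p, push UV → (p, yzyxyy, UVU$)
  read y, top U: go to r, push U → (r, zyxyy, UVU$)
  read z, top U: go to p, push ε → (p, yxyy, VU$)
  read y, top V: go to p, push UV → (p, xyy, UVU$)
No transition for (p, x, top U); M blocks with input xyy remaining.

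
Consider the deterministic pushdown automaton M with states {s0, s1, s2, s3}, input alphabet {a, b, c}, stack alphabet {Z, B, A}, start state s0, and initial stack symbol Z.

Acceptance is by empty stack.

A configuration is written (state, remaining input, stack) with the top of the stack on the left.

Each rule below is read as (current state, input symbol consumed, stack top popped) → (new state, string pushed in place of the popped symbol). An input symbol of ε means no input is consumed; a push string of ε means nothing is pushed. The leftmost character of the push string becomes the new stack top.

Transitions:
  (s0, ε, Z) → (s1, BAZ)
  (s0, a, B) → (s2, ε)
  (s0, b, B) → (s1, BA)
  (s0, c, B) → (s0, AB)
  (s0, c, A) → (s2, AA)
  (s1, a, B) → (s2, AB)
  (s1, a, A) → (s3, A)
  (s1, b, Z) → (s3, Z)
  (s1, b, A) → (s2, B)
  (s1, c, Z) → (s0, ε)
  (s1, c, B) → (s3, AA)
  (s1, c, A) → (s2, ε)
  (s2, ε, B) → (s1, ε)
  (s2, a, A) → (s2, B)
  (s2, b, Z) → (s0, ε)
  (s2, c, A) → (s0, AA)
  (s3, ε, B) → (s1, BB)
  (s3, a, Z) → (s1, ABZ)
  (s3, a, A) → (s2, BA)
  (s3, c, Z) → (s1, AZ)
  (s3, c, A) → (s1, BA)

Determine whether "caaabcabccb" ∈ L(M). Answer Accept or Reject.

Accept

(s0, caaabcabccb, Z) ⊢ (s1, caaabcabccb, BAZ) ⊢ (s3, aaabcabccb, AAAZ) ⊢ (s2, aabcabccb, BAAAZ) ⊢ (s1, aabcabccb, AAAZ) ⊢ (s3, abcabccb, AAAZ) ⊢ (s2, bcabccb, BAAAZ) ⊢ (s1, bcabccb, AAAZ) ⊢ (s2, cabccb, BAAZ) ⊢ (s1, cabccb, AAZ) ⊢ (s2, abccb, AZ) ⊢ (s2, bccb, BZ) ⊢ (s1, bccb, Z) ⊢ (s3, ccb, Z) ⊢ (s1, cb, AZ) ⊢ (s2, b, Z) ⊢ (s0, ε, ε)
All input consumed and the stack is empty.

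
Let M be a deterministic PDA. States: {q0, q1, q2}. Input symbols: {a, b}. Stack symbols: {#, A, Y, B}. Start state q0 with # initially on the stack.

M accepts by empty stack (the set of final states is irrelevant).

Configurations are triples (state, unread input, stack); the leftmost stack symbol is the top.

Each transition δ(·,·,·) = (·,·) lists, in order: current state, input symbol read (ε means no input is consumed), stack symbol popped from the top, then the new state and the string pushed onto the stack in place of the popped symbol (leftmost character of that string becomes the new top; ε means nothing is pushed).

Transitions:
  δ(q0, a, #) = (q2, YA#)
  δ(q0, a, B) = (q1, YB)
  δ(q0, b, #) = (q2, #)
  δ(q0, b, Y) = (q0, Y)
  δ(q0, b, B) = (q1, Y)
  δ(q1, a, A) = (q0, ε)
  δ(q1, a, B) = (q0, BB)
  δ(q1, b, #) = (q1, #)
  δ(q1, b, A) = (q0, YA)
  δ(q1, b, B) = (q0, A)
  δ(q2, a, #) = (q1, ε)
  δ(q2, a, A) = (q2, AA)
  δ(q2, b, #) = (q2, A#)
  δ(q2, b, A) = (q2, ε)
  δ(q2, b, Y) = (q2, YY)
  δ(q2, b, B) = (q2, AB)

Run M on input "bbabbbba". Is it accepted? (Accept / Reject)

Accept

(q0, bbabbbba, #)
  read b, top #: go to q2, push # → (q2, babbbba, #)
  read b, top #: go to q2, push A# → (q2, abbbba, A#)
  read a, top A: go to q2, push AA → (q2, bbbba, AA#)
  read b, top A: go to q2, push ε → (q2, bbba, A#)
  read b, top A: go to q2, push ε → (q2, bba, #)
  read b, top #: go to q2, push A# → (q2, ba, A#)
  read b, top A: go to q2, push ε → (q2, a, #)
  read a, top #: go to q1, push ε → (q1, ε, ε)
All input consumed and the stack is empty.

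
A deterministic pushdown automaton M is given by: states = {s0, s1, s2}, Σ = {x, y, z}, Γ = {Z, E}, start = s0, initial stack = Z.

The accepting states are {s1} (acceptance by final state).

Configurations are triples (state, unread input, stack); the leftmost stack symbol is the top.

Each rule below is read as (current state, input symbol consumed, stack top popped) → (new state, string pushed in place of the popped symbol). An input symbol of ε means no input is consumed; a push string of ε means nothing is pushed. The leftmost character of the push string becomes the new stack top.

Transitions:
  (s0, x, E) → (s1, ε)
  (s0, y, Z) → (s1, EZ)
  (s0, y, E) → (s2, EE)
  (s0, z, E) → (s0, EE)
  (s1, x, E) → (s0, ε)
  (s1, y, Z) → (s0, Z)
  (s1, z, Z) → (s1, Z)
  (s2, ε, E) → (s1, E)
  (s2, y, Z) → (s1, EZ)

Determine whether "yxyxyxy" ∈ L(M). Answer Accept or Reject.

(s0, yxyxyxy, Z) ⊢ (s1, xyxyxy, EZ) ⊢ (s0, yxyxy, Z) ⊢ (s1, xyxy, EZ) ⊢ (s0, yxy, Z) ⊢ (s1, xy, EZ) ⊢ (s0, y, Z) ⊢ (s1, ε, EZ)
All input consumed; state s1 ∈ F.

Accept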